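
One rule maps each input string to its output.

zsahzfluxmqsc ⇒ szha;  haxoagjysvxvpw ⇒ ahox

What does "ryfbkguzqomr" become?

The transformation: swap each adjacent pair of characters (1↔2, 3↔4, ...), then keep only the first 4 characters.
"ryfbkguzqomr" → "yrbf".

yrbf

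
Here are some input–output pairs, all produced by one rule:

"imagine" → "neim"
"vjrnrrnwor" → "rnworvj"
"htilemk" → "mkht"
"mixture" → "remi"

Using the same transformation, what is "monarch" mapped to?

The pattern: move the first 2 characters to the end (rotate left by 2), then delete the first 3 characters.
"monarch" → "narchmo" → "chmo".

chmo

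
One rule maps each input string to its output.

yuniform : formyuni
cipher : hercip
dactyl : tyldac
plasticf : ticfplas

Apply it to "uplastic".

sticupla

Looking at the pairs, the operation is to swap the front and back halves of the string.
For "uplastic" the result is "sticupla".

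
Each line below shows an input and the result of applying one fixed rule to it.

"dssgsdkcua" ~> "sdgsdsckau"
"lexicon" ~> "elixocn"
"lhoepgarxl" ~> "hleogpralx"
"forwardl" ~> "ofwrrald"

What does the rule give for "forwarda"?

ofwrraad

Looking at the pairs, the operation is to swap each adjacent pair of characters (1↔2, 3↔4, ...).
On "forwarda" that produces "ofwrraad".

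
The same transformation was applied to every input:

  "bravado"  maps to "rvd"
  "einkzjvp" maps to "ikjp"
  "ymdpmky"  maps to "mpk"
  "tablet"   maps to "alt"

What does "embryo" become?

mro

What's happening: keep every other character starting from the second (positions 2nd, 4th, 6th, ...).
Applying that to "embryo" gives "mro".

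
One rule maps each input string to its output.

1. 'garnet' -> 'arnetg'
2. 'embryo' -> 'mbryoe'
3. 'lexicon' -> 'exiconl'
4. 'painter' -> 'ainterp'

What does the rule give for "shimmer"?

Each output is the input with this applied: move the first character to the end.
"shimmer" → "himmers".

himmers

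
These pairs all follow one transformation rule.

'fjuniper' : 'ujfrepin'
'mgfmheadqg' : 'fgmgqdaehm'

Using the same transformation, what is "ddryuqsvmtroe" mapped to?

rddeortmvsquy

The pattern: reverse the string, then move the last 3 characters to the front (rotate right by 3).
For "ddryuqsvmtroe", step one produces "eortmvsquyrdd"; step two turns that into "rddeortmvsquy".
(Check on "mgfmheadqg": → "gqdaehmfgm" → "fgmgqdaehm" ✓)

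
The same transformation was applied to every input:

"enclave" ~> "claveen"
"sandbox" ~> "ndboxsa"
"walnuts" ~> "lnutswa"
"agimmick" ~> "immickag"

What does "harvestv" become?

rvestvha

What's happening: move the first 2 characters to the end (rotate left by 2).
For "harvestv" the result is "rvestvha".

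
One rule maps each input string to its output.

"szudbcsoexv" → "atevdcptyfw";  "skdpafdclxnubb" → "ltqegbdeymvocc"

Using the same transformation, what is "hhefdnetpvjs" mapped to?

iigfoeufwqtk

Looking at the pairs, the operation is to swap each adjacent pair of characters (1↔2, 3↔4, ...), then shift every letter 1 place forward in the alphabet (wrapping around).
"hhefdnetpvjs" → "hhfendtevpsj" → "iigfoeufwqtk".
(Check on "skdpafdclxnubb": → "kspdfacdxlunbb" → "ltqegbdeymvocc" ✓)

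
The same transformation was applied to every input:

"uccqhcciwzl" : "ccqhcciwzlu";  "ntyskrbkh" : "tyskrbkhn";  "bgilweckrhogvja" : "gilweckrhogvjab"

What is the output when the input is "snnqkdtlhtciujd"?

What's happening: move the first character to the end.
So "snnqkdtlhtciujd" becomes "nnqkdtlhtciujds".

nnqkdtlhtciujds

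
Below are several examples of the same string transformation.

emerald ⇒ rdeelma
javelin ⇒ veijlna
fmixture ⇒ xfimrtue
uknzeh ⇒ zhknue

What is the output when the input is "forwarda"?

wadforra

The transformation: sort the characters into alphabetical order, then swap the first and last characters.
On "forwarda": the first step gives "aadforrw", and the second then gives "wadforra".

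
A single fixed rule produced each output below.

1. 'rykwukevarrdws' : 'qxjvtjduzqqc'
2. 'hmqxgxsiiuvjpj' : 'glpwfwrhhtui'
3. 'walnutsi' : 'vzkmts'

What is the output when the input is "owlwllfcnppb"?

The pattern: delete the last 2 characters, then shift every letter 1 place backward in the alphabet (wrapping around).
Starting from "owlwllfcnppb": after the first operation, "owlwllfcnp"; after the second, "nvkvkkebmo".

nvkvkkebmo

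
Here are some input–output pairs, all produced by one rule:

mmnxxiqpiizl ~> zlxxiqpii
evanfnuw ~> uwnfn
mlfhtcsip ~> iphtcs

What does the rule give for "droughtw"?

twugh

Rule — delete the first 3 characters, then move the last 2 characters to the front (rotate right by 2).
On "droughtw": the first step gives "ughtw", and the second then gives "twugh".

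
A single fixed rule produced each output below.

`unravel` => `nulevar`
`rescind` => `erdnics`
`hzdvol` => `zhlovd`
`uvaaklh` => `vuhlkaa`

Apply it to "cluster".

Rule — move the first 2 characters to the end (rotate left by 2), then reverse the string.
For "cluster", step one produces "ustercl"; step two turns that into "lcretsu".
(Check on "rescind": → "scindre" → "erdnics" ✓)

lcretsu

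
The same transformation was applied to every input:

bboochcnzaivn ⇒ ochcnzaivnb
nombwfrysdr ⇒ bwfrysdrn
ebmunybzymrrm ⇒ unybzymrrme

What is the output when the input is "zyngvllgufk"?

gvllgufkz

Rule — move the first 3 characters to the end (rotate left by 3), then delete the last 2 characters.
"zyngvllgufk" → "gvllgufkz".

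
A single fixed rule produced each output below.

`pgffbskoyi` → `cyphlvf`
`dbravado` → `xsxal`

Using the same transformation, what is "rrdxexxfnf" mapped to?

In each case the input is transformed by: delete the first 3 characters, then shift every letter 3 places backward in the alphabet (wrapping around).
Starting from "rrdxexxfnf": after the first operation, "xexxfnf"; after the second, "ubuuckc".

ubuuckc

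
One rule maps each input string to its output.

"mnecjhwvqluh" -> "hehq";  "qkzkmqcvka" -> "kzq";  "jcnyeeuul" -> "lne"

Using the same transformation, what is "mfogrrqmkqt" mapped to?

kor

In each case the input is transformed by: keep one character in every 3, starting at position 3 (positions 3rd, 6th, 9th, ...), then move the last character to the front.
Starting from "mfogrrqmkqt": after the first operation, "ork"; after the second, "kor".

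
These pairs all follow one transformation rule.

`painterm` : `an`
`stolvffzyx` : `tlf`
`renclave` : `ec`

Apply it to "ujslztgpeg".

The rule is to keep every other character starting from the second (positions 2nd, 4th, 6th, ...), then delete the last 2 characters.
On "ujslztgpeg": the first step gives "jltpg", and the second then gives "jlt".

jlt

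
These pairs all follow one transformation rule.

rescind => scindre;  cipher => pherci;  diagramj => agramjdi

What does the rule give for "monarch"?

The pattern: move the first 2 characters to the end (rotate left by 2).
For "monarch" the result is "narchmo".

narchmo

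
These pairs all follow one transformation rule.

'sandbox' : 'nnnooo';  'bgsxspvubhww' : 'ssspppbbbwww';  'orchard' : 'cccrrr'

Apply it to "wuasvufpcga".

The rule is to keep one character in every 3, starting at position 3 (positions 3rd, 6th, 9th, ...), then repeat every character 3 times.
Starting from "wuasvufpcga": after the first operation, "auc"; after the second, "aaauuuccc".

aaauuuccc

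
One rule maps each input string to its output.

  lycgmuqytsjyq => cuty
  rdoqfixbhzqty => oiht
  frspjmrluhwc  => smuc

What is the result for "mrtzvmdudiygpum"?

The pattern: keep one character in every 3, starting at position 3 (positions 3rd, 6th, 9th, ...).
So "mrtzvmdudiygpum" becomes "tmdgm".

tmdgm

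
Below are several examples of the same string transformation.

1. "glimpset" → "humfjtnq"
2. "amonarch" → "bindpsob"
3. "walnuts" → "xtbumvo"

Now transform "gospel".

In each case the input is transformed by: shift every letter 1 place forward in the alphabet (wrapping around), then take characters alternately from the front and the back (1st, last, 2nd, 2nd-last, ...).
"gospel" → "hptqfm" → "hmpftq".
(Check on "amonarch": → "bnpobsdi" → "bindpsob" ✓)

hmpftq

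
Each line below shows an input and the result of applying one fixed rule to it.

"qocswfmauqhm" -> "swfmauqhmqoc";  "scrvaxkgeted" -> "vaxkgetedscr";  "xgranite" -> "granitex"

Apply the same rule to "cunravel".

unravelc

Rule — move the last 3 characters to the front (rotate right by 3), then swap the front and back halves of the string.
For "cunravel", step one produces "velcunra"; step two turns that into "unravelc".
(Check on "qocswfmauqhm": → "qhmqocswfmau" → "swfmauqhmqoc" ✓)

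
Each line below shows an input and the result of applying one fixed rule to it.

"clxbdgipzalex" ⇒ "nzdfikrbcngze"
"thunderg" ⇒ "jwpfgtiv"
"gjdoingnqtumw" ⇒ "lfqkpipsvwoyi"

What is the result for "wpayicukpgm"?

rcakewmrioy

In each case the input is transformed by: move the first character to the end, then shift every letter 2 places forward in the alphabet (wrapping around).
For "wpayicukpgm", step one produces "payicukpgmw"; step two turns that into "rcakewmrioy".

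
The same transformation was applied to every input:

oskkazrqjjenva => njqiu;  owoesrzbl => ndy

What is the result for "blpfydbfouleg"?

What's happening: keep one character in every 3, starting at position 1 (positions 1st, 4th, 7th, ...), then shift every letter 1 place backward in the alphabet (wrapping around).
For "blpfydbfouleg", step one produces "bfbug"; step two turns that into "aeatf".
(Check on "oskkazrqjjenva": → "okrjv" → "njqiu" ✓)

aeatf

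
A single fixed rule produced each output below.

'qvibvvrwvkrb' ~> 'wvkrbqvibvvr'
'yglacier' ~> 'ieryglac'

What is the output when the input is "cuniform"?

ormcunif

The rule is to move the first character to the end, then swap the front and back halves of the string.
Applying both steps to "cuniform": "uniformc", then "ormcunif".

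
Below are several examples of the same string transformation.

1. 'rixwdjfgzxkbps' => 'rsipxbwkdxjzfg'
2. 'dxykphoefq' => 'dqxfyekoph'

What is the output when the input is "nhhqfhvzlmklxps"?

What's happening: take characters alternately from the front and the back (1st, last, 2nd, 2nd-last, ...).
"nhhqfhvzlmklxps" → "nshphxqlfkhmvlz".

nshphxqlfkhmvlz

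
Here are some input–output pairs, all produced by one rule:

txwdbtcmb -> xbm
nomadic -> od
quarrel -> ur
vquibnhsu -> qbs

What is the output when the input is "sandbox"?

Each output is the input with this applied: keep one character in every 3, starting at position 2 (positions 2nd, 5th, 8th, ...).
So "sandbox" becomes "ab".

ab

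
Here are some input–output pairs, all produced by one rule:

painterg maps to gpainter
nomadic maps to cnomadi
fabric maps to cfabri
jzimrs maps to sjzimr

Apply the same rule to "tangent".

ttangen

What's happening: move the last character to the front.
"tangent" → "ttangen".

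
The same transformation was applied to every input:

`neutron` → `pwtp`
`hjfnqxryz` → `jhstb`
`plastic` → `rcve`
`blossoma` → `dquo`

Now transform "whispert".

ykrt

What's happening: keep every other character starting from the first (positions 1st, 3rd, 5th, ...), then shift every letter 2 places forward in the alphabet (wrapping around).
"whispert" → "wipr" → "ykrt".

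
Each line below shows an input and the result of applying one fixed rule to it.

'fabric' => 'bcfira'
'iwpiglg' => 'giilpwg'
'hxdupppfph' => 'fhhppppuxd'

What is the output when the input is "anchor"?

The rule is to sort the characters into alphabetical order, then move the first character to the end.
Starting from "anchor": after the first operation, "achnor"; after the second, "chnora".

chnora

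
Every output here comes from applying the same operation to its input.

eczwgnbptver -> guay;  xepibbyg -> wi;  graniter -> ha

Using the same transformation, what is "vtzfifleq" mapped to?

What's happening: shift every letter 7 places forward in the alphabet (wrapping around), then keep one character in every 3, starting at position 3 (positions 3rd, 6th, 9th, ...).
Doing the same to "vtzfifleq": "gmx".

gmx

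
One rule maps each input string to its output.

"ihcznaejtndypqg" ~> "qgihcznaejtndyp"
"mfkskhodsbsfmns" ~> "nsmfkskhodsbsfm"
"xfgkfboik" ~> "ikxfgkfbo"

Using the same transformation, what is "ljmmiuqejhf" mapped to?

hfljmmiuqej

What's happening: move the last 2 characters to the front (rotate right by 2).
"ljmmiuqejhf" → "hfljmmiuqej".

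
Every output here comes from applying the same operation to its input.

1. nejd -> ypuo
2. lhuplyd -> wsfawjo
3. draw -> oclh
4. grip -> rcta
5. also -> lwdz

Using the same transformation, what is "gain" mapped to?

In each case the input is transformed by: shift every letter 11 places forward in the alphabet (wrapping around).
"gain" → "rlty".

rlty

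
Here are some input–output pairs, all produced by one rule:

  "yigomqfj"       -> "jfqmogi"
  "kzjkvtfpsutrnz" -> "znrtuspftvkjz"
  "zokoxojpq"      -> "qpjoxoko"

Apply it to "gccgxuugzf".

fzguuxgcc

What's happening: delete the first character, then reverse the string.
For "gccgxuugzf", step one produces "ccgxuugzf"; step two turns that into "fzguuxgcc".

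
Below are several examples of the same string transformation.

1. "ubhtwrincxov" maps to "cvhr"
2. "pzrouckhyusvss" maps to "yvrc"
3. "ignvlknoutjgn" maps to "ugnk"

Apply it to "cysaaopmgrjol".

Each output is the input with this applied: keep one character in every 3, starting at position 3 (positions 3rd, 6th, 9th, ...), then move the last 2 characters to the front (rotate right by 2).
For "cysaaopmgrjol", step one produces "sogo"; step two turns that into "goso".

goso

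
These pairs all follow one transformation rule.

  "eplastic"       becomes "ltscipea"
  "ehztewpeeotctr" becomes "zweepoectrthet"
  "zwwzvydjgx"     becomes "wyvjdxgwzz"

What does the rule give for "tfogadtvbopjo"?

The rule is to swap each adjacent pair of characters (1↔2, 3↔4, ...), then move the first 3 characters to the end (rotate left by 3).
Working it through for "tfogadtvbopjo": intermediate "ftgodavtobjpo", final "odavtobjpoftg".

odavtobjpoftg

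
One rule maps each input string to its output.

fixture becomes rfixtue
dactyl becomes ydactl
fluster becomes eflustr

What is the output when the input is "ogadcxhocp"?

In each case the input is transformed by: move the last character to the front, then swap the first and last characters.
Working it through for "ogadcxhocp": intermediate "pogadcxhoc", final "cogadcxhop".

cogadcxhop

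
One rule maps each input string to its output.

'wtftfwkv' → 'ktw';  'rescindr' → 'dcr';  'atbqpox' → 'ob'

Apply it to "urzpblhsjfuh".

In each case the input is transformed by: reverse the string, then keep one character in every 3, starting at position 2 (positions 2nd, 5th, 8th, ...).
On "urzpblhsjfuh" that produces "usbr".
(Check on "atbqpox": → "xopqbta" → "ob" ✓)

usbr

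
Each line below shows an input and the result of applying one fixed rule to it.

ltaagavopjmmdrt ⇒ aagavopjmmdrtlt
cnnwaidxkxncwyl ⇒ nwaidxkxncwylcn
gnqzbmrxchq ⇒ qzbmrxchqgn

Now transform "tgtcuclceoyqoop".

What's happening: move the first 2 characters to the end (rotate left by 2).
On "tgtcuclceoyqoop" that produces "tcuclceoyqooptg".

tcuclceoyqooptg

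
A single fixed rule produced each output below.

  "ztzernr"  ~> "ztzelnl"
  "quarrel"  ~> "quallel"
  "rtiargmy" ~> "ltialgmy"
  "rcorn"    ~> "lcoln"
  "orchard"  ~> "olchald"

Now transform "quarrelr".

Rule — replace every "r" with "l".
For "quarrelr" the result is "quallell".

quallell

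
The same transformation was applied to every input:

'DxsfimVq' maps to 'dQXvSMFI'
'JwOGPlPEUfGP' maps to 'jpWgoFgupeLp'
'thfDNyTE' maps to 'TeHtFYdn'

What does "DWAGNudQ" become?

dqwDaUgn

Each output is the input with this applied: take characters alternately from the front and the back (1st, last, 2nd, 2nd-last, ...), then flip the case of every letter.
Starting from "DWAGNudQ": after the first operation, "DQWdAuGN"; after the second, "dqwDaUgn".
(Check on "DxsfimVq": → "DqxVsmfi" → "dQXvSMFI" ✓)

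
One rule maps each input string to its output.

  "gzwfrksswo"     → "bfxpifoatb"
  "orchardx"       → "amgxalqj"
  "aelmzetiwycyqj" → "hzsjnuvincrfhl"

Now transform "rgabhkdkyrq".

The rule is to shift every letter 9 places forward in the alphabet (wrapping around), then move the last 3 characters to the front (rotate right by 3).
For "rgabhkdkyrq", step one produces "apjkqtmthaz"; step two turns that into "hazapjkqtmt".

hazapjkqtmt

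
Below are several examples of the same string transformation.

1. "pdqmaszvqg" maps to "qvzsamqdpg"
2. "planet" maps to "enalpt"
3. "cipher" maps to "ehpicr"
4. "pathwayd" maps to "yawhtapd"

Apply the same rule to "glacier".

Each output is the input with this applied: reverse the string, then move the first character to the end.
Starting from "glacier": after the first operation, "reicalg"; after the second, "eicalgr".

eicalgr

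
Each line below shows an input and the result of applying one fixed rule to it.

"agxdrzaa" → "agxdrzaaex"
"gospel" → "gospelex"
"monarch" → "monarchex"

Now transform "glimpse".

glimpseex

The pattern: append "ex".
For "glimpse" the result is "glimpseex".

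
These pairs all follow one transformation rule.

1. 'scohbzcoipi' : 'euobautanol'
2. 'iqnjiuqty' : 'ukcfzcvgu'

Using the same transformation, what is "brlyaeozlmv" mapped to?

Each output is the input with this applied: take characters alternately from the front and the back (1st, last, 2nd, 2nd-last, ...), then shift every letter 12 places forward in the alphabet (wrapping around).
Doing the same to "brlyaeozlmv": "nhdyxxklmaq".

nhdyxxklmaq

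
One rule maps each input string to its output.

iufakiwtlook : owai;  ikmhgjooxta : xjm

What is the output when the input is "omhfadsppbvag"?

What's happening: reverse the string, then keep one character in every 3, starting at position 3 (positions 3rd, 6th, 9th, ...).
For "omhfadsppbvag", step one produces "gavbppsdafhmo"; step two turns that into "vpam".

vpam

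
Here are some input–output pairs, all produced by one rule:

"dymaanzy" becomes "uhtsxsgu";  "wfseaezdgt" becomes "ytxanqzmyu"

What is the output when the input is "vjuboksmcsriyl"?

gwmlcsfpdoviem

The pattern: swap the front and back halves of the string, then shift every letter 6 places backward in the alphabet (wrapping around).
For "vjuboksmcsriyl", step one produces "mcsriylvjuboks"; step two turns that into "gwmlcsfpdoviem".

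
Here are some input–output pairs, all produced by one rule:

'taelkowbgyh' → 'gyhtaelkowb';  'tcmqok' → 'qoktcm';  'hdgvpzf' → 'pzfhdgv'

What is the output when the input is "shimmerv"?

In each case the input is transformed by: move the last 3 characters to the front (rotate right by 3).
So "shimmerv" becomes "ervshimm".

ervshimm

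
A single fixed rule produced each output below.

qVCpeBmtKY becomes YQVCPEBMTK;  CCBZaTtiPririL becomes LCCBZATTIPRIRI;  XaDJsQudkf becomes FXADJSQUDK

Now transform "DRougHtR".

Rule — move the last character to the front, then convert every letter to uppercase.
Starting from "DRougHtR": after the first operation, "RDRougHt"; after the second, "RDROUGHT".

RDROUGHT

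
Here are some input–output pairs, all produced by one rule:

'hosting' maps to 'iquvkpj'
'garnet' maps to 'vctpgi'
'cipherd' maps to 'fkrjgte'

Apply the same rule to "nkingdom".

omkpifqp

What's happening: swap the first and last characters, then shift every letter 2 places forward in the alphabet (wrapping around).
Working it through for "nkingdom": intermediate "mkingdon", final "omkpifqp".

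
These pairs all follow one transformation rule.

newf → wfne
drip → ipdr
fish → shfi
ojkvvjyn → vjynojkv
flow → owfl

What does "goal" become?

algo

Rule — swap the front and back halves of the string.
"goal" → "algo".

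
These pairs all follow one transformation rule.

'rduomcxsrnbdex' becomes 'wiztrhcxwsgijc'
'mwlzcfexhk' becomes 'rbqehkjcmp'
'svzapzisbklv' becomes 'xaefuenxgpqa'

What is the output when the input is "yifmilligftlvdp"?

The pattern: shift every letter 5 places forward in the alphabet (wrapping around).
So "yifmilligftlvdp" becomes "dnkrnqqnlkyqaiu".

dnkrnqqnlkyqaiu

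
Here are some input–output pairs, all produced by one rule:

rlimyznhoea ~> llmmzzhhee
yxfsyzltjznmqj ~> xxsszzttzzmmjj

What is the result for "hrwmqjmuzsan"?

rrmmjjuussnn

The transformation: keep every other character starting from the second (positions 2nd, 4th, 6th, ...), then double every character.
Starting from "hrwmqjmuzsan": after the first operation, "rmjusn"; after the second, "rrmmjjuussnn".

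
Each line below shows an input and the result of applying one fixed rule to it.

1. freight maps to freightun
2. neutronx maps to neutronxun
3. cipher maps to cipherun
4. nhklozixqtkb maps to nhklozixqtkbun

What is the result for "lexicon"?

lexiconun

The transformation: append "un".
So "lexicon" becomes "lexiconun".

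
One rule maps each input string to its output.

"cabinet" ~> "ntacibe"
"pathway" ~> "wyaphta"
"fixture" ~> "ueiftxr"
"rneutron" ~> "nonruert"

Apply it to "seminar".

Each output is the input with this applied: swap each adjacent pair of characters (1↔2, 3↔4, ...), then move the last 2 characters to the front (rotate right by 2).
For "seminar", step one produces "esimanr"; step two turns that into "nresima".
(Check on "pathway": → "aphtawy" → "wyaphta" ✓)

nresima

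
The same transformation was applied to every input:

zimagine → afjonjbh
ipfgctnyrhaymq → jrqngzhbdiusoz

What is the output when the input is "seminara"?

Rule — take characters alternately from the front and the back (1st, last, 2nd, 2nd-last, ...), then shift every letter 1 place forward in the alphabet (wrapping around).
"seminara" → "saermain" → "tbfsnbjo".

tbfsnbjo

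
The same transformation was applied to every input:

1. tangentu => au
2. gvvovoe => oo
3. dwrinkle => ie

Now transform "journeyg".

Rule — keep every other character starting from the second (positions 2nd, 4th, 6th, ...), then keep only the vowels.
Applying both steps to "journeyg": "oreg", then "oe".

oe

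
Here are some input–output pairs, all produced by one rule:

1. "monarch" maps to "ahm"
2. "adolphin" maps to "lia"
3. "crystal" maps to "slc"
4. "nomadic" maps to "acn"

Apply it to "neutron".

tnn

The transformation: keep one character in every 3, starting at position 1 (positions 1st, 4th, 7th, ...), then move the first character to the end.
For "neutron" the result is "tnn".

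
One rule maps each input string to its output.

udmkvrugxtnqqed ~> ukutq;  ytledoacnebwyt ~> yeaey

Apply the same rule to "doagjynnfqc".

dgnq

What's happening: keep one character in every 3, starting at position 1 (positions 1st, 4th, 7th, ...).
For "doagjynnfqc" the result is "dgnq".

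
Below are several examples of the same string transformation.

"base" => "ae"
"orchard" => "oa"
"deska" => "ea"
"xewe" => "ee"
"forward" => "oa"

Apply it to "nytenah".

The pattern: keep only the vowels.
Applying that to "nytenah" gives "ea".

ea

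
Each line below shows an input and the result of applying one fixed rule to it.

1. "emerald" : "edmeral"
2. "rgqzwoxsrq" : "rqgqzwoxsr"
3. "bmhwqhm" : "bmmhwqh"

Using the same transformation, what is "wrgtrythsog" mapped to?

The pattern: swap the first and last characters, then move the last character to the front.
"wrgtrythsog" → "grgtrythsow" → "wgrgtrythso".

wgrgtrythso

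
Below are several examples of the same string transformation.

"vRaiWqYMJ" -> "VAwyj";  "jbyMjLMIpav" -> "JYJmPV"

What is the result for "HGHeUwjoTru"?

The rule is to keep every other character starting from the first (positions 1st, 3rd, 5th, ...), then flip the case of every letter.
On "HGHeUwjoTru": the first step gives "HHUjTu", and the second then gives "hhuJtU".

hhuJtU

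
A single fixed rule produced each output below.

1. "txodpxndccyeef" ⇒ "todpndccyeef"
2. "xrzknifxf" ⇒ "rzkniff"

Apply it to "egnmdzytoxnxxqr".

Looking at the pairs, the operation is to remove every "x".
So "egnmdzytoxnxxqr" becomes "egnmdzytonqr".

egnmdzytonqr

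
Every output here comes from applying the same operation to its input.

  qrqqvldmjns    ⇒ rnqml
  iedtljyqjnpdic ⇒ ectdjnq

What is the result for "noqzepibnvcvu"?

Rule — keep every other character starting from the second (positions 2nd, 4th, 6th, ...), then take characters alternately from the front and the back (1st, last, 2nd, 2nd-last, ...).
On "noqzepibnvcvu": the first step gives "ozpbvv", and the second then gives "ovzvpb".

ovzvpb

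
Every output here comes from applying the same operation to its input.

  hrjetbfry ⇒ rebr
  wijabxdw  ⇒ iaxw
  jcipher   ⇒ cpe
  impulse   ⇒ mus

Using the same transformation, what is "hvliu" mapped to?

vi

In each case the input is transformed by: keep every other character starting from the second (positions 2nd, 4th, 6th, ...).
Doing the same to "hvliu": "vi".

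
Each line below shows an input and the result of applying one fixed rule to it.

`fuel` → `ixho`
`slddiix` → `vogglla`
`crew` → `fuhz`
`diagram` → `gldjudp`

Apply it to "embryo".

In each case the input is transformed by: shift every letter 3 places forward in the alphabet (wrapping around).
"embryo" → "hpeubr".

hpeubr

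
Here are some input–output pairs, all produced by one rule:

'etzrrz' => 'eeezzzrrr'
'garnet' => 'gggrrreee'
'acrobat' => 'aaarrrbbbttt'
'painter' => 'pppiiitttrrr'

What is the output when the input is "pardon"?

Looking at the pairs, the operation is to keep every other character starting from the first (positions 1st, 3rd, 5th, ...), then repeat every character 3 times.
Applying both steps to "pardon": "pro", then "ppprrrooo".

ppprrrooo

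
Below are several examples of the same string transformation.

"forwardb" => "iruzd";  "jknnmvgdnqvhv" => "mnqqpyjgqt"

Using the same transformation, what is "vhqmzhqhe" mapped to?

Rule — delete the last 3 characters, then shift every letter 3 places forward in the alphabet (wrapping around).
On "vhqmzhqhe": the first step gives "vhqmzh", and the second then gives "yktpck".

yktpck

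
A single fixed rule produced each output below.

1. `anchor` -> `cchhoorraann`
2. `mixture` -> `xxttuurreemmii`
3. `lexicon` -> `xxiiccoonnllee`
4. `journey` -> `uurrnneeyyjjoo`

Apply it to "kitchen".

The rule is to move the first 2 characters to the end (rotate left by 2), then double every character.
Working it through for "kitchen": intermediate "tchenki", final "ttcchheennkkii".

ttcchheennkkii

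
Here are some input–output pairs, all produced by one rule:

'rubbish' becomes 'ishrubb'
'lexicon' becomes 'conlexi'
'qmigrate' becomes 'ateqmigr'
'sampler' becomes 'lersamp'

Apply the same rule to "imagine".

What's happening: move the last 3 characters to the front (rotate right by 3).
Applying that to "imagine" gives "ineimag".

ineimag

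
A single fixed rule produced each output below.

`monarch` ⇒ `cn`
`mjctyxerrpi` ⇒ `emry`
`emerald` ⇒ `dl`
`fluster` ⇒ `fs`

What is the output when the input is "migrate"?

In each case the input is transformed by: sort the characters into alphabetical order, then keep one character in every 3, starting at position 2 (positions 2nd, 5th, 8th, ...).
Applying that to "migrate" gives "em".
(Check on "mjctyxerrpi": → "ceijmprrtxy" → "emry" ✓)

em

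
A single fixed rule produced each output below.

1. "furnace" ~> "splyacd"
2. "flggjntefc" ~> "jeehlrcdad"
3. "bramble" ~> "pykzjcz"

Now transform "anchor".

lafmpy

Rule — shift every letter 2 places backward in the alphabet (wrapping around), then move the first character to the end.
Applying both steps to "anchor": "ylafmp", then "lafmpy".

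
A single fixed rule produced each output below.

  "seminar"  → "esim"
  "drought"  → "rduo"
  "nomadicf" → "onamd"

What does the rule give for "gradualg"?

Rule — delete the last 3 characters, then swap each adjacent pair of characters (1↔2, 3↔4, ...).
On "gradualg": the first step gives "gradu", and the second then gives "rgdau".

rgdau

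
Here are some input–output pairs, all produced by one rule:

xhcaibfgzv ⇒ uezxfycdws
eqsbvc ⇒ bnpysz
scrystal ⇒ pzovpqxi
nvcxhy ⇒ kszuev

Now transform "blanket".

yixkhbq

The rule is to shift every letter 3 places backward in the alphabet (wrapping around).
"blanket" → "yixkhbq".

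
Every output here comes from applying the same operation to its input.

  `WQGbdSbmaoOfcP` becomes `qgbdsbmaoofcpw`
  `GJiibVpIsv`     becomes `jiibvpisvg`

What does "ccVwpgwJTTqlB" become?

The pattern: move the first character to the end, then convert every letter to lowercase.
"ccVwpgwJTTqlB" → "cvwpgwjttqlbc".
(Check on "GJiibVpIsv": → "JiibVpIsvG" → "jiibvpisvg" ✓)

cvwpgwjttqlbc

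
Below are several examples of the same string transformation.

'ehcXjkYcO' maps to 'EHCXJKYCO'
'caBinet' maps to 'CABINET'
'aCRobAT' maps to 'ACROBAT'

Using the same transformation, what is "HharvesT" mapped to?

The rule is to convert every letter to uppercase.
On "HharvesT" that produces "HHARVEST".

HHARVEST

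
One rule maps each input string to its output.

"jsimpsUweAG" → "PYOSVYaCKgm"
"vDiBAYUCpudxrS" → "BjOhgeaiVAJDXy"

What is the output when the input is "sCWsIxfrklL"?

YicYoDLXQRr

The pattern: shift every letter 6 places forward in the alphabet (wrapping around), then flip the case of every letter.
For "sCWsIxfrklL", step one produces "yICyOdlxqrR"; step two turns that into "YicYoDLXQRr".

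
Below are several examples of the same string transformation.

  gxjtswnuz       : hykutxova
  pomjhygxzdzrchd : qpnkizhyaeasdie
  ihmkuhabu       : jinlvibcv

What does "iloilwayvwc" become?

Rule — shift every letter 1 place forward in the alphabet (wrapping around).
So "iloilwayvwc" becomes "jmpjmxbzwxd".

jmpjmxbzwxd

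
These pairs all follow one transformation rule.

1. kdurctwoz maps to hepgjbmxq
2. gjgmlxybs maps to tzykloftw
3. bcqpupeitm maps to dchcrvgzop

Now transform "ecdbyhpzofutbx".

qolucmbshgokrp

Looking at the pairs, the operation is to move the first 2 characters to the end (rotate left by 2), then shift every letter 13 places forward in the alphabet (wrapping around) — i.e. ROT13.
For "ecdbyhpzofutbx", step one produces "dbyhpzofutbxec"; step two turns that into "qolucmbshgokrp".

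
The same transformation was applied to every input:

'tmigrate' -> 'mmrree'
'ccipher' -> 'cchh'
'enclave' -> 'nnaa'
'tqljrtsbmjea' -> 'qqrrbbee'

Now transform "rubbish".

In each case the input is transformed by: keep one character in every 3, starting at position 2 (positions 2nd, 5th, 8th, ...), then double every character.
For "rubbish", step one produces "ui"; step two turns that into "uuii".

uuii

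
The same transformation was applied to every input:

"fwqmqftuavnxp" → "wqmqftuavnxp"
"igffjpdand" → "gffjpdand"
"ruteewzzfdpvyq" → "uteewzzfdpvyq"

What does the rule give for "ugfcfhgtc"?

In each case the input is transformed by: delete the first character.
Applying that to "ugfcfhgtc" gives "gfcfhgtc".

gfcfhgtc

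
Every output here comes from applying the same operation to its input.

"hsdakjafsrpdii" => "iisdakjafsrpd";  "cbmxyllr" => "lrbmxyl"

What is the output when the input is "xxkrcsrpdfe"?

In each case the input is transformed by: delete the first character, then move the last 2 characters to the front (rotate right by 2).
Working it through for "xxkrcsrpdfe": intermediate "xkrcsrpdfe", final "fexkrcsrpd".

fexkrcsrpd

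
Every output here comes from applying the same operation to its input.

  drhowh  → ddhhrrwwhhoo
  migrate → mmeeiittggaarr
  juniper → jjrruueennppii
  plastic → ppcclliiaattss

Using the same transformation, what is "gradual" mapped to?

ggllrraaaauudd

What's happening: take characters alternately from the front and the back (1st, last, 2nd, 2nd-last, ...), then double every character.
For "gradual" the result is "ggllrraaaauudd".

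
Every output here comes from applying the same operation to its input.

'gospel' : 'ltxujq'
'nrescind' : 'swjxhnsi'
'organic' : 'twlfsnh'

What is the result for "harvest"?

The pattern: shift every letter 5 places forward in the alphabet (wrapping around).
Doing the same to "harvest": "mfwajxy".

mfwajxy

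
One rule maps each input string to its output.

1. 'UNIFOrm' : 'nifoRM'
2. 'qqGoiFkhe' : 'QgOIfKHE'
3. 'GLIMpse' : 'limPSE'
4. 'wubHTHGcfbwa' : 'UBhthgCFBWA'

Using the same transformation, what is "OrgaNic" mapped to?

RGAnIC

Rule — flip the case of every letter, then delete the first character.
Applying that to "OrgaNic" gives "RGAnIC".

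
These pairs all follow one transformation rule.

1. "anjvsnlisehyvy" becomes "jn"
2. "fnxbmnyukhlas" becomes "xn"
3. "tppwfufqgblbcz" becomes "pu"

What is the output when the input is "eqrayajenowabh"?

ra

Looking at the pairs, the operation is to keep one character in every 3, starting at position 3 (positions 3rd, 6th, 9th, ...), then delete the last 2 characters.
Working it through for "eqrayajenowabh": intermediate "rana", final "ra".
(Check on "anjvsnlisehyvy": → "jnsy" → "jn" ✓)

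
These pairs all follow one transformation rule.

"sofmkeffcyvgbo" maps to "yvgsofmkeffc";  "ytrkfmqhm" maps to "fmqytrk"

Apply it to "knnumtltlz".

tltknnum

Looking at the pairs, the operation is to delete the last 2 characters, then move the last 3 characters to the front (rotate right by 3).
Starting from "knnumtltlz": after the first operation, "knnumtlt"; after the second, "tltknnum".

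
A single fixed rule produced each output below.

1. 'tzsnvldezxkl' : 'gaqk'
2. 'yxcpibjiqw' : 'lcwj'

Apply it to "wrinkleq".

jar

Looking at the pairs, the operation is to keep one character in every 3, starting at position 1 (positions 1st, 4th, 7th, ...), then shift every letter 13 places forward in the alphabet (wrapping around) — i.e. ROT13.
"wrinkleq" → "wne" → "jar".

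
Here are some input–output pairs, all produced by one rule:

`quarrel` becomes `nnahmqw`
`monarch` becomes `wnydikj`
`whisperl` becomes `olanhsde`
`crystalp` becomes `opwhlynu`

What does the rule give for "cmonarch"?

The pattern: move the first 3 characters to the end (rotate left by 3), then shift every letter 4 places backward in the alphabet (wrapping around).
Working it through for "cmonarch": intermediate "narchcmo", final "jwnydyik".

jwnydyik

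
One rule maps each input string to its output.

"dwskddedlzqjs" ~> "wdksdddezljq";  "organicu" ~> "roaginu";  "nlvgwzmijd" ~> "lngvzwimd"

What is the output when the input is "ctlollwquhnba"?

tcolllqwhubn

Rule — swap each adjacent pair of characters (1↔2, 3↔4, ...), then delete the last character.
Starting from "ctlollwquhnba": after the first operation, "tcolllqwhubna"; after the second, "tcolllqwhubn".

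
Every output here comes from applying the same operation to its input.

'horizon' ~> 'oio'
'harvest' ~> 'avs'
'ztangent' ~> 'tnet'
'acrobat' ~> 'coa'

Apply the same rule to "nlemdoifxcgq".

The rule is to keep every other character starting from the second (positions 2nd, 4th, 6th, ...).
So "nlemdoifxcgq" becomes "lmofcq".

lmofcq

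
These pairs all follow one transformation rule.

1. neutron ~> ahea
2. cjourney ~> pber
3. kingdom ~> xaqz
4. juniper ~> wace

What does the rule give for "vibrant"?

What's happening: shift every letter 13 places forward in the alphabet (wrapping around) — i.e. ROT13, then keep every other character starting from the first (positions 1st, 3rd, 5th, ...).
For "vibrant", step one produces "ivoenag"; step two turns that into "iong".

iong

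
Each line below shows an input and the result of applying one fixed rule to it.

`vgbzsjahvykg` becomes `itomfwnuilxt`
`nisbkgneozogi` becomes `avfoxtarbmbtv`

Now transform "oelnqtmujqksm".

bryadgzhwdxfz

What's happening: shift every letter 13 places forward in the alphabet (wrapping around) — i.e. ROT13.
"oelnqtmujqksm" → "bryadgzhwdxfz".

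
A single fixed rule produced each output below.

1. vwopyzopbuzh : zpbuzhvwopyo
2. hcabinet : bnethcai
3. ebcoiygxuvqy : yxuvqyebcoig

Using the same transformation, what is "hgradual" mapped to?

Looking at the pairs, the operation is to swap the front and back halves of the string, then swap the first and last characters.
For "hgradual", step one produces "dualhgra"; step two turns that into "aualhgrd".
(Check on "ebcoiygxuvqy": → "gxuvqyebcoiy" → "yxuvqyebcoig" ✓)

aualhgrd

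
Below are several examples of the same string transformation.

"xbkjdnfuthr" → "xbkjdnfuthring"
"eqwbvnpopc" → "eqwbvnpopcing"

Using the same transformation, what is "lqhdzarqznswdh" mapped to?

lqhdzarqznswdhing

Rule — append "ing".
Applying that to "lqhdzarqznswdh" gives "lqhdzarqznswdhing".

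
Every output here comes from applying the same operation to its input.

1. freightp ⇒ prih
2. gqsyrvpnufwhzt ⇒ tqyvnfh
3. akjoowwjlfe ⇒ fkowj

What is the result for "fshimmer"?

rsim

The transformation: keep every other character starting from the second (positions 2nd, 4th, 6th, ...), then move the last character to the front.
Applying both steps to "fshimmer": "simr", then "rsim".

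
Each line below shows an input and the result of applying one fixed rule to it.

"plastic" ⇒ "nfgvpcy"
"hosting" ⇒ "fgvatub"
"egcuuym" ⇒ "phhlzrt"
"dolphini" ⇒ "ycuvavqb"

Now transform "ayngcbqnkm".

atpodaxznl

The pattern: shift every letter 13 places forward in the alphabet (wrapping around) — i.e. ROT13, then move the first 2 characters to the end (rotate left by 2).
Working it through for "ayngcbqnkm": intermediate "nlatpodaxz", final "atpodaxznl".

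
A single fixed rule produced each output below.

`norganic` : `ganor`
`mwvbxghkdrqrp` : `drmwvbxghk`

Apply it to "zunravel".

Looking at the pairs, the operation is to delete the last 3 characters, then move the last 2 characters to the front (rotate right by 2).
Applying both steps to "zunravel": "zunra", then "razun".

razun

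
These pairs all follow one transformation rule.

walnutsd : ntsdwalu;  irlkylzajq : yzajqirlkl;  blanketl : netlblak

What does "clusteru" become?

Looking at the pairs, the operation is to swap the front and back halves of the string, then swap the first and last characters.
Applying both steps to "clusteru": "teruclus", then "seruclut".

seruclut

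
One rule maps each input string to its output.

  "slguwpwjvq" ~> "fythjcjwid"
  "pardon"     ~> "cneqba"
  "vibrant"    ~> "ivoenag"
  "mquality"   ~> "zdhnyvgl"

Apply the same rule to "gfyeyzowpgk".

The transformation: shift every letter 13 places forward in the alphabet (wrapping around) — i.e. ROT13.
Applying that to "gfyeyzowpgk" gives "tslrlmbjctx".

tslrlmbjctx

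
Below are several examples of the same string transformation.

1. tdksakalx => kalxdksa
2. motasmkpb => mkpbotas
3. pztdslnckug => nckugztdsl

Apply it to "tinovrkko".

The pattern: delete the first character, then swap the front and back halves of the string.
Applying both steps to "tinovrkko": "inovrkko", then "rkkoinov".

rkkoinov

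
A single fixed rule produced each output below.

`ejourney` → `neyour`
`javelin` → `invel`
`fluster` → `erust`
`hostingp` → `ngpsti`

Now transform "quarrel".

elarr

What's happening: delete the first 2 characters, then move the first 3 characters to the end (rotate left by 3).
Applying both steps to "quarrel": "arrel", then "elarr".
(Check on "javelin": → "velin" → "invel" ✓)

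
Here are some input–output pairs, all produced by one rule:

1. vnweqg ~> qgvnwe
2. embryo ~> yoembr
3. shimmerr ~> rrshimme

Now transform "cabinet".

The pattern: move the last 2 characters to the front (rotate right by 2).
For "cabinet" the result is "etcabin".

etcabin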